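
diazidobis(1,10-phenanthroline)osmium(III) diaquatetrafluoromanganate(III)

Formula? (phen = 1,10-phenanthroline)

Cation [Os…]: ligand charges -2, Os(III) ⇒ ion charge 1+.
Anion [Mn…]: ligand charges -4, Mn(III) ⇒ ion charge 1−.

[Os(N3)2(phen)2][MnF4(H2O)2]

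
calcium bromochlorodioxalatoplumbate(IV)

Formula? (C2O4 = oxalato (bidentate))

Ligands: 1 bromo (Br, -1), 1 chloro (Cl, -1), 2 oxalato (C2O4, -2). Ligand charge sum = -6.
With Pb in oxidation state +4, the complex ion is [Pb...]^2−.
Charge balance with calcium (+2) requires 1 complex ion per 1 calcium.

Ca[PbBr(C2O4)2Cl]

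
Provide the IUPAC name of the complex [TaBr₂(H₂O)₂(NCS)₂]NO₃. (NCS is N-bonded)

The 1 nitrate counter-ion carries a total charge of -1, so each complex ion is 1+.
Ligand charges: 2×aqua (neutral), 2×bromo (-1 each), 2×isothiocyanato (-1 each); total -4. So Ta + (-4) = 1+, giving Ta = +5.
Ligands are named alphabetically: aqua before bromo before isothiocyanato.

diaquadibromodiisothiocyanatotantalum(V) nitrate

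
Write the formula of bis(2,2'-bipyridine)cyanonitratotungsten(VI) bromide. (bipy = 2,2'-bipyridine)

Ligands: 2 2,2'-bipyridine (bipy, neutral), 1 cyano (CN, -1), 1 nitrato (NO3, -1). Ligand charge sum = -2.
With W in oxidation state +6, the complex ion is [W...]^4+.
Charge balance with bromide (-1) requires 1 complex ion per 4 bromide.

[W(bipy)2(CN)(NO3)]Br4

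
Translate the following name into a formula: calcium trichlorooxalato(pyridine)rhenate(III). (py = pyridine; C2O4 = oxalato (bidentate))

Ligands: 1 pyridine (py, neutral), 3 chloro (Cl, -1), 1 oxalato (C2O4, -2). Ligand charge sum = -5.
With Re in oxidation state +3, the complex ion is [Re...]^2−.
Charge balance with calcium (+2) requires 1 complex ion per 1 calcium.

Ca[Re(C2O4)Cl3(py)]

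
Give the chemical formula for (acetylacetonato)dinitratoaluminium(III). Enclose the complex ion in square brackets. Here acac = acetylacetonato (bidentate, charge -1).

[Al(acac)(NO3)2]

Ligands: 1 acetylacetonato (acac, -1), 2 nitrato (NO3, -1). Ligand charge sum = -3.
With Al in oxidation state +3, the complex ion is [Al...].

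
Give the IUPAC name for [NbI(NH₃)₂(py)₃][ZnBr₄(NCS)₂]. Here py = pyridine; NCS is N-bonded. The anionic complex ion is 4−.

diammineiodotris(pyridine)niobium(V) tetrabromodiisothiocyanatozincate(II)

Both ions are complex: the cation is named first with the plain metal name, the anion second with the -ate form; each ion's ligands are alphabetised independently.
The complex anion is given as 4−; its ligand charges sum to -6, so Zn = +2.
A 1:1 salt means the cation carries the equal and opposite charge, 4+.
Cation: ligand charges sum to -1; for the ion to be 4+, Nb = +5.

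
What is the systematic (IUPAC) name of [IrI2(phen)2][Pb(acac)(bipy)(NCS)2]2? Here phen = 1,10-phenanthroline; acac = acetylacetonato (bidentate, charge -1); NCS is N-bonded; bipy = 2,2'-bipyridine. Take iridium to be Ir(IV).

Both ions are complex: the cation is named first with the plain metal name, the anion second with the -ate form; each ion's ligands are alphabetised independently.
Ir is given as +4; the cation's ligand charges sum to -2, so the complex cation is 2+.
With 2 anions per cation, each anion must be 2/2 = 1−.
Anion: ligand charges sum to -3; for the ion to be 1−, Pb = +2.

diiodobis(1,10-phenanthroline)iridium(IV) (acetylacetonato)(2,2'-bipyridine)diisothiocyanatoplumbate(II)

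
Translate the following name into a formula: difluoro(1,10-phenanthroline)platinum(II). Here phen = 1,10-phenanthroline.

Ligands: 2 fluoro (F, -1), 1 1,10-phenanthroline (phen, neutral). Ligand charge sum = -2.
With Pt in oxidation state +2, the complex ion is [Pt...].

[PtF2(phen)]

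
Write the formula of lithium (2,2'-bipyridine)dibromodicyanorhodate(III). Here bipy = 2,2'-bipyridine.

Ligands: 2 cyano (CN, -1), 2 bromo (Br, -1), 1 2,2'-bipyridine (bipy, neutral). Ligand charge sum = -4.
With Rh in oxidation state +3, the complex ion is [Rh...]^1−.
Charge balance with lithium (+1) requires 1 complex ion per 1 lithium.

Li[Rh(bipy)Br2(CN)2]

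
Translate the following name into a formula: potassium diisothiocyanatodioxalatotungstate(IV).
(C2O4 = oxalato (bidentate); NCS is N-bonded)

Ligands: 2 oxalato (C2O4, -2), 2 isothiocyanato (NCS, -1). Ligand charge sum = -6.
With W in oxidation state +4, the complex ion is [W...]^2−.
Charge balance with potassium (+1) requires 1 complex ion per 2 potassium.

K2[W(C2O4)2(NCS)2]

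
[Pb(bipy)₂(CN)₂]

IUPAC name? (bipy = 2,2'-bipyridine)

bis(2,2'-bipyridine)dicyanolead(II)

There is no counter-ion, so the complex is neutral overall.
Ligand charges: 2×2,2'-bipyridine (neutral), 2×cyano (-1 each); total -2. So Pb + (-2) = 0, giving Pb = +2.
Ligands are named alphabetically: bipyridine before cyano.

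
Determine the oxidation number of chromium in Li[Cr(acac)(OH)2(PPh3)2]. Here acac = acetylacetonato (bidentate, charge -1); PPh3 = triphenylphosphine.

+2

1 lithium outside the brackets (+1 each) → the complex ion is 1−.
Ligand charges: 1×acac = -1; 2×PPh3 neutral; 2×OH = -2; sum -3.
Cr + (-3) = 1− ⇒ Cr is +2.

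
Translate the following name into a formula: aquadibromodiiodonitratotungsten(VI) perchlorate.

Ligands: 2 iodo (I, -1), 1 nitrato (NO3, -1), 2 bromo (Br, -1), 1 aqua (H2O, neutral). Ligand charge sum = -5.
With W in oxidation state +6, the complex ion is [W...]^1+.
Charge balance with perchlorate (-1) requires 1 complex ion per 1 perchlorate.

[WBr2(H2O)I2(NO3)]ClO4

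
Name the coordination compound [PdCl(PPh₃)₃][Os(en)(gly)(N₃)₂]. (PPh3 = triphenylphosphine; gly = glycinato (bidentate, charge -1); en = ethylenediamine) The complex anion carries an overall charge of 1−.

Both ions are complex: the cation is named first with the plain metal name, the anion second with the -ate form; each ion's ligands are alphabetised independently.
The complex anion is given as 1−; its ligand charges sum to -3, so Os = +2.
A 1:1 salt means the cation carries the equal and opposite charge, 1+.
Cation: ligand charges sum to -1; for the ion to be 1+, Pd = +2.

chlorotris(triphenylphosphine)palladium(II) diazido(ethylenediamine)(glycinato)osmate(II)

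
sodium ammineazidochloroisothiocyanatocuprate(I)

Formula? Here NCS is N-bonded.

Ligands: 1 azido (N3, -1), 1 isothiocyanato (NCS, -1), 1 chloro (Cl, -1), 1 ammine (NH3, neutral). Ligand charge sum = -3.
With Cu in oxidation state +1, the complex ion is [Cu...]^2−.
Charge balance with sodium (+1) requires 1 complex ion per 2 sodium.

Na2[CuCl(N3)(NCS)(NH3)]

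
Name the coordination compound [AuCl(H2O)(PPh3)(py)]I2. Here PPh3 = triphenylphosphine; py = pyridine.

aquachloro(pyridine)(triphenylphosphine)gold(III) iodide

The 2 iodide counter-ions carry a total charge of -2, so each complex ion is 2+.
Ligand charges: 1×triphenylphosphine (neutral), 1×pyridine (neutral), 1×aqua (neutral), 1×chloro (-1 each); total -1. So Au + (-1) = 2+, giving Au = +3.
Ligands are named alphabetically: aqua before chloro before pyridine before triphenylphosphine.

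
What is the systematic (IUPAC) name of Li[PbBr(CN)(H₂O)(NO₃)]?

lithium aquabromocyanonitratoplumbate(II)

The 1 lithium counter-ion carries a total charge of +1, so each complex ion is 1−.
Ligand charges: 1×aqua (neutral), 1×nitrato (-1 each), 1×bromo (-1 each), 1×cyano (-1 each); total -3. So Pb + (-3) = 1−, giving Pb = +2.
The complex ion is anionic, so lead takes the -ate form plumbate(II).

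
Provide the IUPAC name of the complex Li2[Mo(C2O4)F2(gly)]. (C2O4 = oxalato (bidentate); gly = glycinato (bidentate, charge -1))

lithium difluoro(glycinato)oxalatomolybdate(III)

The 2 lithium counter-ions carry a total charge of +2, so each complex ion is 2−.
Ligand charges: 1×oxalato (-2 each), 2×fluoro (-1 each), 1×glycinato (-1 each); total -5. So Mo + (-5) = 2−, giving Mo = +3.
Ligands are named alphabetically: fluoro before glycinato before oxalato.
The complex ion is anionic, so molybdenum takes the -ate form molybdate(III).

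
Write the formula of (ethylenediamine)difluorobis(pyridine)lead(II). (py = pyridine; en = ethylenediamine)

[Pb(en)F2(py)2]

Ligands: 2 pyridine (py, neutral), 1 ethylenediamine (en, neutral), 2 fluoro (F, -1). Ligand charge sum = -2.
With Pb in oxidation state +2, the complex ion is [Pb...].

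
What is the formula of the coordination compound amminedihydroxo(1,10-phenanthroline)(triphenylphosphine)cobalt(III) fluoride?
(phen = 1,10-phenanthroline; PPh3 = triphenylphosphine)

Ligands: 1 1,10-phenanthroline (phen, neutral), 2 hydroxo (OH, -1), 1 ammine (NH3, neutral), 1 triphenylphosphine (PPh3, neutral). Ligand charge sum = -2.
With Co in oxidation state +3, the complex ion is [Co...]^1+.
Charge balance with fluoride (-1) requires 1 complex ion per 1 fluoride.

[Co(NH3)(OH)2(phen)(PPh3)]F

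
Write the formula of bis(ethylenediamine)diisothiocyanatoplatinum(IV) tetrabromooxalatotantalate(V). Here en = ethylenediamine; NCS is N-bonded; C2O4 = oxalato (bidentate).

[Pt(en)2(NCS)2][TaBr4(C2O4)]2

Cation [Pt…]: ligand charges -2, Pt(IV) ⇒ ion charge 2+.
Anion [Ta…]: ligand charges -6, Ta(V) ⇒ ion charge 1−.
One 2+ cation requires 2 of the 1− anion.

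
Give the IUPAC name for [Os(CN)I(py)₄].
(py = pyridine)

cyanoiodotetrakis(pyridine)osmium(II)

There is no counter-ion, so the complex is neutral overall.
Ligand charges: 1×cyano (-1 each), 4×pyridine (neutral), 1×iodo (-1 each); total -2. So Os + (-2) = 0, giving Os = +2.
Ligands are named alphabetically: cyano before iodo before pyridine.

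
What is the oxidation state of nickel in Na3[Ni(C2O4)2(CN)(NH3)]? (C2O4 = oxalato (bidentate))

+2

3 sodium outside the brackets (+1 each) → the complex ion is 3−.
Ligand charges: 2×C2O4 = -4; 1×NH3 neutral; 1×CN = -1; sum -5.
Ni + (-5) = 3− ⇒ Ni is +2.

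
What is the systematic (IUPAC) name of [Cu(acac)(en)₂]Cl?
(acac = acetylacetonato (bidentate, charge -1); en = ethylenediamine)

(acetylacetonato)bis(ethylenediamine)copper(II) chloride

The 1 chloride counter-ion carries a total charge of -1, so each complex ion is 1+.
Ligand charges: 1×acetylacetonato (-1 each), 2×ethylenediamine (neutral); total -1. So Cu + (-1) = 1+, giving Cu = +2.
Ligands are named alphabetically: acetylacetonato before ethylenediamine.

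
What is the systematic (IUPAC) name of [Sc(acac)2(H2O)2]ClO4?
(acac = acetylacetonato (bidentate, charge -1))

The 1 perchlorate counter-ion carries a total charge of -1, so each complex ion is 1+.
Ligand charges: 2×acetylacetonato (-1 each), 2×aqua (neutral); total -2. So Sc + (-2) = 1+, giving Sc = +3.
Ligands are named alphabetically: acetylacetonato before aqua.

bis(acetylacetonato)diaquascandium(III) perchlorate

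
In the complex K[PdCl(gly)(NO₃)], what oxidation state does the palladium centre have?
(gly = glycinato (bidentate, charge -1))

+2

1 potassium outside the brackets (+1 each) → the complex ion is 1−.
Ligand charges: 1×Cl = -1; 1×gly = -1; 1×NO3 = -1; sum -3.
Pd + (-3) = 1− ⇒ Pd is +2.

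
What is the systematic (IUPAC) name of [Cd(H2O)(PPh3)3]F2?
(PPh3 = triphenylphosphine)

aquatris(triphenylphosphine)cadmium(II) fluoride

The 2 fluoride counter-ions carry a total charge of -2, so each complex ion is 2+.
Ligand charges: 3×triphenylphosphine (neutral), 1×aqua (neutral); total 0. So Cd + (0) = 2+, giving Cd = +2.
Ligands are named alphabetically: aqua before triphenylphosphine.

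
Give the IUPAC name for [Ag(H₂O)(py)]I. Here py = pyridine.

aqua(pyridine)silver(I) iodide

The 1 iodide counter-ion carries a total charge of -1, so each complex ion is 1+.
Ligand charges: 1×pyridine (neutral), 1×aqua (neutral); total 0. So Ag + (0) = 1+, giving Ag = +1.
Ligands are named alphabetically: aqua before pyridine.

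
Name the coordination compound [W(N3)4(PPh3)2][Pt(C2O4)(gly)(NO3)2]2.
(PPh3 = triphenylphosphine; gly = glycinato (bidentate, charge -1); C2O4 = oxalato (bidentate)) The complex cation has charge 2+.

tetraazidobis(triphenylphosphine)tungsten(VI) (glycinato)dinitratooxalatoplatinate(IV)

The complex cation is given as 2+; its ligand charges sum to -4, so W = +6.
With 2 anions per cation, each anion must be 2/2 = 1−.
Anion: ligand charges sum to -5; for the ion to be 1−, Pt = +4.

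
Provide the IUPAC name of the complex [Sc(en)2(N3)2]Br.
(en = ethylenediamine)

diazidobis(ethylenediamine)scandium(III) bromide

The 1 bromide counter-ion carries a total charge of -1, so each complex ion is 1+.
Ligand charges: 2×azido (-1 each), 2×ethylenediamine (neutral); total -2. So Sc + (-2) = 1+, giving Sc = +3.
Ligands are named alphabetically: azido before ethylenediamine.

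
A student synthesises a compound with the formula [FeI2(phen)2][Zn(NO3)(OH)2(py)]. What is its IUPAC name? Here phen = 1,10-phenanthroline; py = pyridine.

Zinc is always +2 in its complexes; the anion's ligand charges sum to -3, so the complex anion is 1−.
A 1:1 salt means the cation carries the equal and opposite charge, 1+.
Cation: ligand charges sum to -2; for the ion to be 1+, Fe = +3.

diiodobis(1,10-phenanthroline)iron(III) dihydroxonitrato(pyridine)zincate(II)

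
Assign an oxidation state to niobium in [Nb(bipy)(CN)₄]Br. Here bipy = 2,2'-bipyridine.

+5

1 bromide outside the brackets (-1 each) → the complex ion is 1+.
Ligand charges: 1×bipy neutral; 4×CN = -4; sum -4.
Nb + (-4) = 1+ ⇒ Nb is +5.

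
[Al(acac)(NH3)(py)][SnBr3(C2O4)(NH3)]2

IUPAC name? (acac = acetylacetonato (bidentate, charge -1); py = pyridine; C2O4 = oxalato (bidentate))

(acetylacetonato)ammine(pyridine)aluminium(III) amminetribromooxalatostannate(IV)

Aluminium is always +3 in its complexes; the cation's ligand charges sum to -1, so the complex cation is 2+.
With 2 anions per cation, each anion must be 2/2 = 1−.
Anion: ligand charges sum to -5; for the ion to be 1−, Sn = +4.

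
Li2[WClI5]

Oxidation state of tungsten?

+4

2 lithium outside the brackets (+1 each) → the complex ion is 2−.
Ligand charges: 5×I = -5; 1×Cl = -1; sum -6.
W + (-6) = 2− ⇒ W is +4.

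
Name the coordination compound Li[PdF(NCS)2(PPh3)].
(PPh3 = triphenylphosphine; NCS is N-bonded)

The 1 lithium counter-ion carries a total charge of +1, so each complex ion is 1−.
Ligand charges: 1×triphenylphosphine (neutral), 1×fluoro (-1 each), 2×isothiocyanato (-1 each); total -3. So Pd + (-3) = 1−, giving Pd = +2.
The complex ion is anionic, so palladium takes the -ate form palladate(II).

lithium fluorodiisothiocyanato(triphenylphosphine)palladate(II)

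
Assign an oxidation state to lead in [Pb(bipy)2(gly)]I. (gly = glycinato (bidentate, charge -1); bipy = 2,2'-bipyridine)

+2

1 iodide outside the brackets (-1 each) → the complex ion is 1+.
Ligand charges: 1×gly = -1; 2×bipy neutral; sum -1.
Pb + (-1) = 1+ ⇒ Pb is +2.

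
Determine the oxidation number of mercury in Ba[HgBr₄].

+2

1 barium outside the brackets (+2 each) → the complex ion is 2−.
Ligand charges: 4×Br = -4; sum -4.
Hg + (-4) = 2− ⇒ Hg is +2.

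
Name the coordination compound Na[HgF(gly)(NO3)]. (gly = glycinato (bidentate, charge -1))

The 1 sodium counter-ion carries a total charge of +1, so each complex ion is 1−.
Ligand charges: 1×glycinato (-1 each), 1×nitrato (-1 each), 1×fluoro (-1 each); total -3. So Hg + (-3) = 1−, giving Hg = +2.
Ligands are named alphabetically: fluoro before glycinato before nitrato.
The complex ion is anionic, so mercury takes the -ate form mercurate(II).

sodium fluoro(glycinato)nitratomercurate(II)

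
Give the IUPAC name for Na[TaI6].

The 1 sodium counter-ion carries a total charge of +1, so each complex ion is 1−.
Ligand charges: 6×iodo (-1 each); total -6. So Ta + (-6) = 1−, giving Ta = +5.
The complex ion is anionic, so tantalum takes the -ate form tantalate(V).

sodium hexaiodotantalate(V)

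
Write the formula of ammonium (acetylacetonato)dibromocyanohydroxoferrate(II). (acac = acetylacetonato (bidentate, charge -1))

(NH4)3[Fe(acac)Br2(CN)(OH)]

Ligands: 1 cyano (CN, -1), 2 bromo (Br, -1), 1 hydroxo (OH, -1), 1 acetylacetonato (acac, -1). Ligand charge sum = -5.
With Fe in oxidation state +2, the complex ion is [Fe...]^3−.
Charge balance with ammonium (+1) requires 1 complex ion per 3 ammonium.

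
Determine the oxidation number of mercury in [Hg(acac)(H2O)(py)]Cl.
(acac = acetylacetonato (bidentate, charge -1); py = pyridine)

1 chloride outside the brackets (-1 each) → the complex ion is 1+.
Ligand charges: 1×H2O neutral; 1×acac = -1; 1×py neutral; sum -1.
Hg + (-1) = 1+ ⇒ Hg is +2.

+2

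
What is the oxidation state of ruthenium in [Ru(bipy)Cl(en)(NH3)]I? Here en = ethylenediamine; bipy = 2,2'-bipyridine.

1 iodide outside the brackets (-1 each) → the complex ion is 1+.
Ligand charges: 1×Cl = -1; 1×NH3 neutral; 1×en neutral; 1×bipy neutral; sum -1.
Ru + (-1) = 1+ ⇒ Ru is +2.

+2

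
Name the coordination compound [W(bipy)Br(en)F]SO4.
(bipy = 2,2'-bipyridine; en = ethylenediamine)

The 1 sulfate counter-ion carries a total charge of -2, so each complex ion is 2+.
Ligand charges: 1×bromo (-1 each), 1×2,2'-bipyridine (neutral), 1×ethylenediamine (neutral), 1×fluoro (-1 each); total -2. So W + (-2) = 2+, giving W = +4.
Ligands are named alphabetically: bipyridine before bromo before ethylenediamine before fluoro.

(2,2'-bipyridine)bromo(ethylenediamine)fluorotungsten(IV) sulfate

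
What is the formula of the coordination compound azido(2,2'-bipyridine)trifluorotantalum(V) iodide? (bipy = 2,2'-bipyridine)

[Ta(bipy)F3(N3)]I

Ligands: 1 2,2'-bipyridine (bipy, neutral), 3 fluoro (F, -1), 1 azido (N3, -1). Ligand charge sum = -4.
Charge balance with iodide (-1) requires 1 complex ion per 1 iodide.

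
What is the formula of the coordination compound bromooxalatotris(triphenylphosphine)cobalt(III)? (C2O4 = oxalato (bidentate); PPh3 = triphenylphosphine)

[CoBr(C2O4)(PPh3)3]

Ligands: 1 bromo (Br, -1), 1 oxalato (C2O4, -2), 3 triphenylphosphine (PPh3, neutral). Ligand charge sum = -3.
With Co in oxidation state +3, the complex ion is [Co...].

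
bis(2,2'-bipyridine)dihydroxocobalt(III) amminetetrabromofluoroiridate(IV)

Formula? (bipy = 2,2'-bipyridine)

[Co(bipy)2(OH)2][IrBr4F(NH3)]

Cation [Co…]: ligand charges -2, Co(III) ⇒ ion charge 1+.
Anion [Ir…]: ligand charges -5, Ir(IV) ⇒ ion charge 1−.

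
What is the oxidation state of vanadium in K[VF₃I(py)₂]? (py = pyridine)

1 potassium outside the brackets (+1 each) → the complex ion is 1−.
Ligand charges: 1×I = -1; 3×F = -3; 2×py neutral; sum -4.
V + (-4) = 1− ⇒ V is +3.

+3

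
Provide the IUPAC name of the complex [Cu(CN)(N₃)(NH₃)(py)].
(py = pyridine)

There is no counter-ion, so the complex is neutral overall.
Ligand charges: 1×cyano (-1 each), 1×ammine (neutral), 1×pyridine (neutral), 1×azido (-1 each); total -2. So Cu + (-2) = 0, giving Cu = +2.
Ligands are named alphabetically: ammine before azido before cyano before pyridine.

ammineazidocyano(pyridine)copper(II)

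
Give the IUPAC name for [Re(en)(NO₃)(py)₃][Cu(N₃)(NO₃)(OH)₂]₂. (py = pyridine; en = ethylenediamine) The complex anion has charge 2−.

The complex anion is given as 2−; its ligand charges sum to -4, so Cu = +2.
With 2 anions per cation, the cation must be 2×2 = 4+.
Cation: ligand charges sum to -1; for the ion to be 4+, Re = +5.

(ethylenediamine)nitratotris(pyridine)rhenium(V) azidodihydroxonitratocuprate(II)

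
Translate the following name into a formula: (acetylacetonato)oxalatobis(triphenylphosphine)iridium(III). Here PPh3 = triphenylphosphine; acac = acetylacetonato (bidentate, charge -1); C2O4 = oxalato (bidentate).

Ligands: 2 triphenylphosphine (PPh3, neutral), 1 acetylacetonato (acac, -1), 1 oxalato (C2O4, -2). Ligand charge sum = -3.
With Ir in oxidation state +3, the complex ion is [Ir...].

[Ir(acac)(C2O4)(PPh3)2]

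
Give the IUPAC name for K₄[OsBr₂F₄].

potassium dibromotetrafluoroosmate(II)

The 4 potassium counter-ions carry a total charge of +4, so each complex ion is 4−.
Ligand charges: 4×fluoro (-1 each), 2×bromo (-1 each); total -6. So Os + (-6) = 4−, giving Os = +2.
The complex ion is anionic, so osmium takes the -ate form osmate(II).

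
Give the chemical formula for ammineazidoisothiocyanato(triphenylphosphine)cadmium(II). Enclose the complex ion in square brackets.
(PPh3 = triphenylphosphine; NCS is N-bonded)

Ligands: 1 azido (N3, -1), 1 triphenylphosphine (PPh3, neutral), 1 isothiocyanato (NCS, -1), 1 ammine (NH3, neutral). Ligand charge sum = -2.
With Cd in oxidation state +2, the complex ion is [Cd...].

[Cd(N3)(NCS)(NH3)(PPh3)]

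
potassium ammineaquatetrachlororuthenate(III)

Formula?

Ligands: 1 ammine (NH3, neutral), 1 aqua (H2O, neutral), 4 chloro (Cl, -1). Ligand charge sum = -4.
With Ru in oxidation state +3, the complex ion is [Ru...]^1−.
Charge balance with potassium (+1) requires 1 complex ion per 1 potassium.

K[RuCl4(H2O)(NH3)]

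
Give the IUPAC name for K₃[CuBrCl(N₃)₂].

The 3 potassium counter-ions carry a total charge of +3, so each complex ion is 3−.
Ligand charges: 1×chloro (-1 each), 2×azido (-1 each), 1×bromo (-1 each); total -4. So Cu + (-4) = 3−, giving Cu = +1.
Ligands are named alphabetically: azido before bromo before chloro.
The complex ion is anionic, so copper takes the -ate form cuprate(I).

potassium diazidobromochlorocuprate(I)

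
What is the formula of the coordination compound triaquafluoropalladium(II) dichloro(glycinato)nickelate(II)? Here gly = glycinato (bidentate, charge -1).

[PdF(H2O)3][NiCl2(gly)]

Cation [Pd…]: ligand charges -1, Pd(II) ⇒ ion charge 1+.
Anion [Ni…]: ligand charges -3, Ni(II) ⇒ ion charge 1−.
One 1+ cation balances one 1− anion.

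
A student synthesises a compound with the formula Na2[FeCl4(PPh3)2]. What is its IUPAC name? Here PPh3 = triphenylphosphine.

The 2 sodium counter-ions carry a total charge of +2, so each complex ion is 2−.
Ligand charges: 4×chloro (-1 each), 2×triphenylphosphine (neutral); total -4. So Fe + (-4) = 2−, giving Fe = +2.
Ligands are named alphabetically: chloro before triphenylphosphine.
The complex ion is anionic, so iron takes the -ate form ferrate(II).

sodium tetrachlorobis(triphenylphosphine)ferrate(II)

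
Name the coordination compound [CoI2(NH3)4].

tetraamminediiodocobalt(II)

There is no counter-ion, so the complex is neutral overall.
Ligand charges: 4×ammine (neutral), 2×iodo (-1 each); total -2. So Co + (-2) = 0, giving Co = +2.
Ligands are named alphabetically: ammine before iodo.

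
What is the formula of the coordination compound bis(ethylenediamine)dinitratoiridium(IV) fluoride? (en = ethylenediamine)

[Ir(en)2(NO3)2]F2

Ligands: 2 nitrato (NO3, -1), 2 ethylenediamine (en, neutral). Ligand charge sum = -2.
With Ir in oxidation state +4, the complex ion is [Ir...]^2+.
Charge balance with fluoride (-1) requires 1 complex ion per 2 fluoride.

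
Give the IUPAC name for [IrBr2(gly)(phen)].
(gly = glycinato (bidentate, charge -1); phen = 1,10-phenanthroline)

There is no counter-ion, so the complex is neutral overall.
Ligand charges: 1×glycinato (-1 each), 1×1,10-phenanthroline (neutral), 2×bromo (-1 each); total -3. So Ir + (-3) = 0, giving Ir = +3.
Ligands are named alphabetically: bromo before glycinato before phenanthroline.

dibromo(glycinato)(1,10-phenanthroline)iridium(III)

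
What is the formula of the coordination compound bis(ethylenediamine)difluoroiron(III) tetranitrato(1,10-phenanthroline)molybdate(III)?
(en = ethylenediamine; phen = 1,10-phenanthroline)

Cation [Fe…]: ligand charges -2, Fe(III) ⇒ ion charge 1+.
Anion [Mo…]: ligand charges -4, Mo(III) ⇒ ion charge 1−.
One 1+ cation balances one 1− anion.

[Fe(en)2F2][Mo(NO3)4(phen)]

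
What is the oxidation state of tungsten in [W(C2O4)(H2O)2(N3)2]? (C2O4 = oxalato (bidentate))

No counter-ion: the bracketed complex is neutral.
Ligand charges: 2×N3 = -2; 2×H2O neutral; 1×C2O4 = -2; sum -4.
W + (-4) = 0 ⇒ W is +4.

+4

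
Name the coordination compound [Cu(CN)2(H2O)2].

There is no counter-ion, so the complex is neutral overall.
Ligand charges: 2×aqua (neutral), 2×cyano (-1 each); total -2. So Cu + (-2) = 0, giving Cu = +2.
Ligands are named alphabetically: aqua before cyano.

diaquadicyanocopper(II)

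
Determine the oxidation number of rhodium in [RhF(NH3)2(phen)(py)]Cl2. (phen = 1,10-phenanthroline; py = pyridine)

2 chloride outside the brackets (-1 each) → the complex ion is 2+.
Ligand charges: 1×phen neutral; 1×F = -1; 2×NH3 neutral; 1×py neutral; sum -1.
Rh + (-1) = 2+ ⇒ Rh is +3.

+3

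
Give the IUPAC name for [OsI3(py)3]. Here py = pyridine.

There is no counter-ion, so the complex is neutral overall.
Ligand charges: 3×pyridine (neutral), 3×iodo (-1 each); total -3. So Os + (-3) = 0, giving Os = +3.
Ligands are named alphabetically: iodo before pyridine.

triiodotris(pyridine)osmium(III)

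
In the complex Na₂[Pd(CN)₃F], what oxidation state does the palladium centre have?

+2

2 sodium outside the brackets (+1 each) → the complex ion is 2−.
Ligand charges: 3×CN = -3; 1×F = -1; sum -4.
Pd + (-4) = 2− ⇒ Pd is +2.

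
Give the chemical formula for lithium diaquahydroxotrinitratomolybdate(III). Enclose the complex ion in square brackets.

Li[Mo(H2O)2(NO3)3(OH)]

Ligands: 2 aqua (H2O, neutral), 3 nitrato (NO3, -1), 1 hydroxo (OH, -1). Ligand charge sum = -4.
Charge balance with lithium (+1) requires 1 complex ion per 1 lithium.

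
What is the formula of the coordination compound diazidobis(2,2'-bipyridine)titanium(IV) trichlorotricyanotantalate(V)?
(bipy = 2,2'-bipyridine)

Cation [Ti…]: ligand charges -2, Ti(IV) ⇒ ion charge 2+.
Anion [Ta…]: ligand charges -6, Ta(V) ⇒ ion charge 1−.

[Ti(bipy)2(N3)2][TaCl3(CN)3]2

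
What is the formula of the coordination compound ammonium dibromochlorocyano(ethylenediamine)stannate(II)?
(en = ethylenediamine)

Ligands: 1 cyano (CN, -1), 1 ethylenediamine (en, neutral), 2 bromo (Br, -1), 1 chloro (Cl, -1). Ligand charge sum = -4.
With Sn in oxidation state +2, the complex ion is [Sn...]^2−.
Charge balance with ammonium (+1) requires 1 complex ion per 2 ammonium.

(NH4)2[SnBr2Cl(CN)(en)]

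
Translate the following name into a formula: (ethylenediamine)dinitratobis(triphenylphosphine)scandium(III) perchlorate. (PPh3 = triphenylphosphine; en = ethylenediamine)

[Sc(en)(NO3)2(PPh3)2]ClO4

Ligands: 2 nitrato (NO3, -1), 2 triphenylphosphine (PPh3, neutral), 1 ethylenediamine (en, neutral). Ligand charge sum = -2.
With Sc in oxidation state +3, the complex ion is [Sc...]^1+.
Charge balance with perchlorate (-1) requires 1 complex ion per 1 perchlorate.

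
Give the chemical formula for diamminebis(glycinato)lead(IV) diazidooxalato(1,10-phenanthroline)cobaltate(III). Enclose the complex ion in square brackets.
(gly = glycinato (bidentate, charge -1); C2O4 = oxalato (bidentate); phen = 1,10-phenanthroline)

[Pb(gly)2(NH3)2][Co(C2O4)(N3)2(phen)]2

Cation [Pb…]: ligand charges -2, Pb(IV) ⇒ ion charge 2+.
Anion [Co…]: ligand charges -4, Co(III) ⇒ ion charge 1−.
One 2+ cation requires 2 of the 1− anion.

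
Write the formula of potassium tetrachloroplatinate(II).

K2[PtCl4]

Ligands: 4 chloro (Cl, -1). Ligand charge sum = -4.
Charge balance with potassium (+1) requires 1 complex ion per 2 potassium.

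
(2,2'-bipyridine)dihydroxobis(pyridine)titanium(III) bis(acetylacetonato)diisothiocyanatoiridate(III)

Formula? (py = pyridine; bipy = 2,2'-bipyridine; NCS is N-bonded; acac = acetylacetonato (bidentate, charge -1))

[Ti(bipy)(OH)2(py)2][Ir(acac)2(NCS)2]

Cation [Ti…]: ligand charges -2, Ti(III) ⇒ ion charge 1+.
Anion [Ir…]: ligand charges -4, Ir(III) ⇒ ion charge 1−.
One 1+ cation balances one 1− anion.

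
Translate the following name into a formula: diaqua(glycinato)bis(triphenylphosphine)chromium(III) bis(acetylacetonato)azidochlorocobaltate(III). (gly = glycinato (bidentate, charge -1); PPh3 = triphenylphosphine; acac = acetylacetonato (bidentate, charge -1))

Cation [Cr…]: ligand charges -1, Cr(III) ⇒ ion charge 2+.
Anion [Co…]: ligand charges -4, Co(III) ⇒ ion charge 1−.
One 2+ cation requires 2 of the 1− anion.

[Cr(gly)(H2O)2(PPh3)2][Co(acac)2Cl(N3)]2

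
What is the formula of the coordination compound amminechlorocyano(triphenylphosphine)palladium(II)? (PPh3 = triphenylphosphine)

Ligands: 1 chloro (Cl, -1), 1 ammine (NH3, neutral), 1 triphenylphosphine (PPh3, neutral), 1 cyano (CN, -1). Ligand charge sum = -2.
With Pd in oxidation state +2, the complex ion is [Pd...].

[PdCl(CN)(NH3)(PPh3)]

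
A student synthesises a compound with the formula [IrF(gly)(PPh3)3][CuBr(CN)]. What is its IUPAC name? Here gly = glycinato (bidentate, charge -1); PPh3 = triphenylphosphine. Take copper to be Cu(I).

Cu is given as +1; the anion's ligand charges sum to -2, so the complex anion is 1−.
A 1:1 salt means the cation carries the equal and opposite charge, 1+.
Cation: ligand charges sum to -2; for the ion to be 1+, Ir = +3.

fluoro(glycinato)tris(triphenylphosphine)iridium(III) bromocyanocuprate(I)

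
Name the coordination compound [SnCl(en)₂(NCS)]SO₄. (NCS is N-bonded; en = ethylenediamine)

chlorobis(ethylenediamine)isothiocyanatotin(IV) sulfate

The 1 sulfate counter-ion carries a total charge of -2, so each complex ion is 2+.
Ligand charges: 1×chloro (-1 each), 1×isothiocyanato (-1 each), 2×ethylenediamine (neutral); total -2. So Sn + (-2) = 2+, giving Sn = +4.
Ligands are named alphabetically: chloro before ethylenediamine before isothiocyanato.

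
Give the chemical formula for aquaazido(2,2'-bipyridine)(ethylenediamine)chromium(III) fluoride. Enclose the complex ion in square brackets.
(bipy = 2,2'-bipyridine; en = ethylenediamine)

Ligands: 1 2,2'-bipyridine (bipy, neutral), 1 aqua (H2O, neutral), 1 azido (N3, -1), 1 ethylenediamine (en, neutral). Ligand charge sum = -1.
With Cr in oxidation state +3, the complex ion is [Cr...]^2+.
Charge balance with fluoride (-1) requires 1 complex ion per 2 fluoride.

[Cr(bipy)(en)(H2O)(N3)]F2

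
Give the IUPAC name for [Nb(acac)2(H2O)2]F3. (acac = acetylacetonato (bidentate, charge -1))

bis(acetylacetonato)diaquaniobium(V) fluoride

The 3 fluoride counter-ions carry a total charge of -3, so each complex ion is 3+.
Ligand charges: 2×aqua (neutral), 2×acetylacetonato (-1 each); total -2. So Nb + (-2) = 3+, giving Nb = +5.
Ligands are named alphabetically: acetylacetonato before aqua.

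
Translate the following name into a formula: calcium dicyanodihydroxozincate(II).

Ligands: 2 hydroxo (OH, -1), 2 cyano (CN, -1). Ligand charge sum = -4.
With Zn in oxidation state +2, the complex ion is [Zn...]^2−.
Charge balance with calcium (+2) requires 1 complex ion per 1 calcium.

Ca[Zn(CN)2(OH)2]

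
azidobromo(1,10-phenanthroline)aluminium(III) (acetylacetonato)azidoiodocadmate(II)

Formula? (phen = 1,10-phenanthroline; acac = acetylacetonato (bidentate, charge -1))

[AlBr(N3)(phen)][Cd(acac)I(N3)]

Cation [Al…]: ligand charges -2, Al(III) ⇒ ion charge 1+.
Anion [Cd…]: ligand charges -3, Cd(II) ⇒ ion charge 1−.
One 1+ cation balances one 1− anion.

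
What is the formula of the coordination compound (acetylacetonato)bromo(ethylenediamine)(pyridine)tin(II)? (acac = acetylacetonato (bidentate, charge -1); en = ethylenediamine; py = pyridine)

[Sn(acac)Br(en)(py)]

Ligands: 1 bromo (Br, -1), 1 acetylacetonato (acac, -1), 1 ethylenediamine (en, neutral), 1 pyridine (py, neutral). Ligand charge sum = -2.
With Sn in oxidation state +2, the complex ion is [Sn...].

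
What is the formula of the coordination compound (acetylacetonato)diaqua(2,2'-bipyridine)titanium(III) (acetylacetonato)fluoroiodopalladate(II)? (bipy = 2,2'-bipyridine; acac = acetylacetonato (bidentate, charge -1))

Cation [Ti…]: ligand charges -1, Ti(III) ⇒ ion charge 2+.
Anion [Pd…]: ligand charges -3, Pd(II) ⇒ ion charge 1−.

[Ti(acac)(bipy)(H2O)2][Pd(acac)FI]2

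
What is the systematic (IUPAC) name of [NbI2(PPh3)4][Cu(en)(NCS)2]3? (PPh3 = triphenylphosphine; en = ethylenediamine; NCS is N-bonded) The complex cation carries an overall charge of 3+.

The complex cation is given as 3+; its ligand charges sum to -2, so Nb = +5.
With 3 anions per cation, each anion must be 3/3 = 1−.
Anion: ligand charges sum to -2; for the ion to be 1−, Cu = +1.

diiodotetrakis(triphenylphosphine)niobium(V) (ethylenediamine)diisothiocyanatocuprate(I)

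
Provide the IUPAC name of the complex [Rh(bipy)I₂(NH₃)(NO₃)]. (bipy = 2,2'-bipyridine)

ammine(2,2'-bipyridine)diiodonitratorhodium(III)

There is no counter-ion, so the complex is neutral overall.
Ligand charges: 1×ammine (neutral), 1×nitrato (-1 each), 1×2,2'-bipyridine (neutral), 2×iodo (-1 each); total -3. So Rh + (-3) = 0, giving Rh = +3.
Ligands are named alphabetically: ammine before bipyridine before iodo before nitrato.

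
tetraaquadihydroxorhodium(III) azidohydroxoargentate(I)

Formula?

[Rh(H2O)4(OH)2][Ag(N3)(OH)]

Cation [Rh…]: ligand charges -2, Rh(III) ⇒ ion charge 1+.
Anion [Ag…]: ligand charges -2, Ag(I) ⇒ ion charge 1−.
One 1+ cation balances one 1− anion.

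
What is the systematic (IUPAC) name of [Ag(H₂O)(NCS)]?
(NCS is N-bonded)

There is no counter-ion, so the complex is neutral overall.
Ligand charges: 1×aqua (neutral), 1×isothiocyanato (-1 each); total -1. So Ag + (-1) = 0, giving Ag = +1.
Ligands are named alphabetically: aqua before isothiocyanato.

aquaisothiocyanatosilver(I)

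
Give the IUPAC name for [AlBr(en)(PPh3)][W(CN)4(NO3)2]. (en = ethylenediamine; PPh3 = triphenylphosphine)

bromo(ethylenediamine)(triphenylphosphine)aluminium(III) tetracyanodinitratotungstate(IV)

Aluminium is always +3 in its complexes; the cation's ligand charges sum to -1, so the complex cation is 2+.
A 1:1 salt means the anion carries the equal and opposite charge, 2−.
Anion: ligand charges sum to -6; for the ion to be 2−, W = +4.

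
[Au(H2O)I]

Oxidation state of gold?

+1

No counter-ion: the bracketed complex is neutral.
Ligand charges: 1×I = -1; 1×H2O neutral; sum -1.
Au + (-1) = 0 ⇒ Au is +1.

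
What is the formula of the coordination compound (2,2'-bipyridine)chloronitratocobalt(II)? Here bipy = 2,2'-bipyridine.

[Co(bipy)Cl(NO3)]

Ligands: 1 chloro (Cl, -1), 1 nitrato (NO3, -1), 1 2,2'-bipyridine (bipy, neutral). Ligand charge sum = -2.
With Co in oxidation state +2, the complex ion is [Co...].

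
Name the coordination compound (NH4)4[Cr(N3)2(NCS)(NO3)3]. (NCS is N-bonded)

ammonium diazidoisothiocyanatotrinitratochromate(II)

The 4 ammonium counter-ions carry a total charge of +4, so each complex ion is 4−.
Ligand charges: 1×isothiocyanato (-1 each), 2×azido (-1 each), 3×nitrato (-1 each); total -6. So Cr + (-6) = 4−, giving Cr = +2.
The complex ion is anionic, so chromium takes the -ate form chromate(II).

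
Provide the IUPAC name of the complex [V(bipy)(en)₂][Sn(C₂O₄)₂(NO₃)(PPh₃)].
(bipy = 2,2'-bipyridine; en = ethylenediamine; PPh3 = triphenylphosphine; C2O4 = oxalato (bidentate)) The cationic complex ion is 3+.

Both ions are complex: the cation is named first with the plain metal name, the anion second with the -ate form; each ion's ligands are alphabetised independently.
The complex cation is given as 3+; its ligand charges sum to 0, so V = +3.
A 1:1 salt means the anion carries the equal and opposite charge, 3−.
Anion: ligand charges sum to -5; for the ion to be 3−, Sn = +2.

(2,2'-bipyridine)bis(ethylenediamine)vanadium(III) nitratodioxalato(triphenylphosphine)stannate(II)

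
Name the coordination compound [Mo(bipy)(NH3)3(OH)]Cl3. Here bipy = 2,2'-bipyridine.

The 3 chloride counter-ions carry a total charge of -3, so each complex ion is 3+.
Ligand charges: 1×2,2'-bipyridine (neutral), 3×ammine (neutral), 1×hydroxo (-1 each); total -1. So Mo + (-1) = 3+, giving Mo = +4.
Ligands are named alphabetically: ammine before bipyridine before hydroxo.

triammine(2,2'-bipyridine)hydroxomolybdenum(IV) chloride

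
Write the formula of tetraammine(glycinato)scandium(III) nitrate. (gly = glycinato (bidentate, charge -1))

Ligands: 4 ammine (NH3, neutral), 1 glycinato (gly, -1). Ligand charge sum = -1.
With Sc in oxidation state +3, the complex ion is [Sc...]^2+.
Charge balance with nitrate (-1) requires 1 complex ion per 2 nitrate.

[Sc(gly)(NH3)4](NO3)2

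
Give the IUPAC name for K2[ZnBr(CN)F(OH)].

potassium bromocyanofluorohydroxozincate(II)

The 2 potassium counter-ions carry a total charge of +2, so each complex ion is 2−.
Ligand charges: 1×hydroxo (-1 each), 1×fluoro (-1 each), 1×cyano (-1 each), 1×bromo (-1 each); total -4. So Zn + (-4) = 2−, giving Zn = +2.
The complex ion is anionic, so zinc takes the -ate form zincate(II).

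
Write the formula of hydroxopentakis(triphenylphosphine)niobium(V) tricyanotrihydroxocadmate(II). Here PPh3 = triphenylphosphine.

[Nb(OH)(PPh3)5][Cd(CN)3(OH)3]

Cation [Nb…]: ligand charges -1, Nb(V) ⇒ ion charge 4+.
Anion [Cd…]: ligand charges -6, Cd(II) ⇒ ion charge 4−.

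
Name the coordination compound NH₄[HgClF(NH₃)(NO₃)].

The 1 ammonium counter-ion carries a total charge of +1, so each complex ion is 1−.
Ligand charges: 1×fluoro (-1 each), 1×chloro (-1 each), 1×ammine (neutral), 1×nitrato (-1 each); total -3. So Hg + (-3) = 1−, giving Hg = +2.
The complex ion is anionic, so mercury takes the -ate form mercurate(II).

ammonium amminechlorofluoronitratomercurate(II)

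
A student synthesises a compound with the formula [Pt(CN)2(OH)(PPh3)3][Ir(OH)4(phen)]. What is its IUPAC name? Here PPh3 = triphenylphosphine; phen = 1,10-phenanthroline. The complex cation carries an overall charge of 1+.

dicyanohydroxotris(triphenylphosphine)platinum(IV) tetrahydroxo(1,10-phenanthroline)iridate(III)

The complex cation is given as 1+; its ligand charges sum to -3, so Pt = +4.
A 1:1 salt means the anion carries the equal and opposite charge, 1−.
Anion: ligand charges sum to -4; for the ion to be 1−, Ir = +3.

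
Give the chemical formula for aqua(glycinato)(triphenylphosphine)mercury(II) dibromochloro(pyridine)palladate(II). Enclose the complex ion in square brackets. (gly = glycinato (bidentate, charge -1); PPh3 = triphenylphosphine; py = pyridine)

[Hg(gly)(H2O)(PPh3)][PdBr2Cl(py)]

Cation [Hg…]: ligand charges -1, Hg(II) ⇒ ion charge 1+.
Anion [Pd…]: ligand charges -3, Pd(II) ⇒ ion charge 1−.
One 1+ cation balances one 1− anion.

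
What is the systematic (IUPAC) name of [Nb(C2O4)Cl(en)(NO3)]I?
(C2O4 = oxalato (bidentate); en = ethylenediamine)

The 1 iodide counter-ion carries a total charge of -1, so each complex ion is 1+.
Ligand charges: 1×oxalato (-2 each), 1×chloro (-1 each), 1×ethylenediamine (neutral), 1×nitrato (-1 each); total -4. So Nb + (-4) = 1+, giving Nb = +5.
Ligands are named alphabetically: chloro before ethylenediamine before nitrato before oxalato.

chloro(ethylenediamine)nitratooxalatoniobium(V) iodide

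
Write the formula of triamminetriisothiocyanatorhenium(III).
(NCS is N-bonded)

[Re(NCS)3(NH3)3]

Ligands: 3 isothiocyanato (NCS, -1), 3 ammine (NH3, neutral). Ligand charge sum = -3.
With Re in oxidation state +3, the complex ion is [Re...].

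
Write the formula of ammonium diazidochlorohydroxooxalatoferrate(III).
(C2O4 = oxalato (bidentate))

(NH4)3[Fe(C2O4)Cl(N3)2(OH)]

Ligands: 1 chloro (Cl, -1), 1 hydroxo (OH, -1), 2 azido (N3, -1), 1 oxalato (C2O4, -2). Ligand charge sum = -6.
Charge balance with ammonium (+1) requires 1 complex ion per 3 ammonium.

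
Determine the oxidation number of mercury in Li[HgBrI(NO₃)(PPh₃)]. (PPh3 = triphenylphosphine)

1 lithium outside the brackets (+1 each) → the complex ion is 1−.
Ligand charges: 1×PPh3 neutral; 1×Br = -1; 1×NO3 = -1; 1×I = -1; sum -3.
Hg + (-3) = 1− ⇒ Hg is +2.

+2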